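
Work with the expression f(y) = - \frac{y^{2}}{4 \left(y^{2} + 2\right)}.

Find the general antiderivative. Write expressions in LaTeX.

F(y) = \frac{- y + \sqrt{2} \operatorname{atan}{\left(\frac{\sqrt{2} y}{2} \right)}}{4} + C

A first test for any F(y): its y-derivative must equal f(y) identically.
Check: d/dy[\frac{- y + \sqrt{2} \operatorname{atan}{\left(\frac{\sqrt{2} y}{2} \right)}}{4}] = - \frac{y^{2}}{4 y^{2} + 8}, which equals f(y).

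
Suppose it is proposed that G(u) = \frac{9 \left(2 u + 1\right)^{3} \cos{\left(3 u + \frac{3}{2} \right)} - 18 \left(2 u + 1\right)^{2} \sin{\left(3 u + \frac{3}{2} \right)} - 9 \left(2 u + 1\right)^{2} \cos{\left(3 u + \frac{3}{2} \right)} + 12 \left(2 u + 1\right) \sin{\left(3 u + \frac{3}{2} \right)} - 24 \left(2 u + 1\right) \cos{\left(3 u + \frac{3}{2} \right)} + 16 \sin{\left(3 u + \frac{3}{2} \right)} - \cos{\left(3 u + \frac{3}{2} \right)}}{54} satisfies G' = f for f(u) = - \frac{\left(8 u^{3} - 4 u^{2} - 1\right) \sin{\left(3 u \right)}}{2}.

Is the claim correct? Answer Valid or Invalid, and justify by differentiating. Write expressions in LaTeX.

d/du[G] = - 4 u^{3} \sin{\left(3 u + \frac{3}{2} \right)} - 4 u^{2} \sin{\left(3 u + \frac{3}{2} \right)} - u \sin{\left(3 u + \frac{3}{2} \right)} + \frac{\sin{\left(3 u + \frac{3}{2} \right)}}{2}
d/du[G] - f(u) = 4 u^{3} \sin{\left(3 u \right)} - 4 u^{3} \sin{\left(3 u + \frac{3}{2} \right)} - 2 u^{2} \sin{\left(3 u \right)} - 4 u^{2} \sin{\left(3 u + \frac{3}{2} \right)} - u \sin{\left(3 u + \frac{3}{2} \right)} - \frac{\sin{\left(3 u \right)}}{2} + \frac{\sin{\left(3 u + \frac{3}{2} \right)}}{2} != 0.

Invalid: d/du[G] - f = 4 u^{3} \sin{\left(3 u \right)} - 4 u^{3} \sin{\left(3 u + \frac{3}{2} \right)} - 2 u^{2} \sin{\left(3 u \right)} - 4 u^{2} \sin{\left(3 u + \frac{3}{2} \right)} - u \sin{\left(3 u + \frac{3}{2} \right)} - \frac{\sin{\left(3 u \right)}}{2} + \frac{\sin{\left(3 u + \frac{3}{2} \right)}}{2}, which is not 0.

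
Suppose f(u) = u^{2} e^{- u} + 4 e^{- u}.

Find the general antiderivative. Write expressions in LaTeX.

Recognize the product-rule pattern: f = v'r + vr' with v = - u^{2} - 2 u - 6, r = e^{- u}, so integration by parts undoes it.
Check: d/du[- u^{2} e^{- u} - 2 u e^{- u} - 6 e^{- u}] = \left(u^{2} + 4\right) e^{- u}, which equals f(u).

F(u) = - u^{2} e^{- u} - 2 u e^{- u} - 6 e^{- u} + C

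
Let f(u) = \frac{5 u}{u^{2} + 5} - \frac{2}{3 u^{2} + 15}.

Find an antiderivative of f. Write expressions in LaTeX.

An antiderivative is F(u) = \frac{5 \log{\left(u^{2} + 5 \right)}}{2} - \frac{2 \sqrt{5} \operatorname{atan}{\left(\frac{\sqrt{5} u}{5} \right)}}{15}.

The integrand splits into summands that can be handled one at a time.
Check: d/du[\frac{5 \log{\left(u^{2} + 5 \right)}}{2} - \frac{2 \sqrt{5} \operatorname{atan}{\left(\frac{\sqrt{5} u}{5} \right)}}{15}] = \frac{15 u - 2}{3 u^{2} + 15}, which equals f(u).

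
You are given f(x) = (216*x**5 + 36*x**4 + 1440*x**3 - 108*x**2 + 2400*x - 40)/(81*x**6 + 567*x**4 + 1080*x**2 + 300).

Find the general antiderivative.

F(x) = -2*x/(3*(3*x**2/2 + 5)) + 4*log(x**2 + 1/3)/3 + C

A candidate is checked by its d/dx: the result must match f(x).
Check: d/dx[-2*x/(3*(3*x**2/2 + 5)) + 4*log(x**2 + 1/3)/3] = (216*x**5 + 36*x**4 + 1440*x**3 - 108*x**2 + 2400*x - 40)/(81*x**6 + 567*x**4 + 1080*x**2 + 300) = f(x).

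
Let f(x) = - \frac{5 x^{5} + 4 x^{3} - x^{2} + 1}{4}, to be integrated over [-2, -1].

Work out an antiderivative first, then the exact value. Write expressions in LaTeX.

Differentiate the proposed F(x) back; it has to land on f(x) exactly.
F(x) = - \frac{5 x^{6}}{24} - \frac{x^{4}}{4} + \frac{x^{3}}{12} - \frac{x}{4} is an antiderivative of f.
Check: d/dx[- \frac{5 x^{6}}{24} - \frac{x^{4}}{4} + \frac{x^{3}}{12} - \frac{x}{4}] = - \frac{5 x^{5}}{4} - x^{3} + \frac{x^{2}}{4} - \frac{1}{4}, which equals f(x).
F(-1) = - \frac{7}{24}; F(-2) = - \frac{35}{2}.
Integral = F(-1) - F(-2) = \frac{413}{24}.

Antiderivative: F(x) = - \frac{5 x^{6}}{24} - \frac{x^{4}}{4} + \frac{x^{3}}{12} - \frac{x}{4}; value = \frac{413}{24}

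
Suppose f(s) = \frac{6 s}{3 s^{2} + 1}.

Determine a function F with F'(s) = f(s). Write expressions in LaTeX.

An antiderivative is F(s) = \log{\left(s^{2} + \frac{1}{3} \right)}.

f matches the chain-rule pattern g'(h)*h' with inner function h(s) = s^{2} + \frac{1}{3}; substituting u = h(s) collapses the integral.
Check: d/ds[\log{\left(s^{2} + \frac{1}{3} \right)}] = \frac{6 s}{3 s^{2} + 1} = f(s).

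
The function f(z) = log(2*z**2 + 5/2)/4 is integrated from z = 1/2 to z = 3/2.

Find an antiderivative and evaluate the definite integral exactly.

Antiderivative: F(z) = (z*log(2*z**2 + 5/2) - 2*z + sqrt(5)*atan(2*sqrt(5)*z/5))/4; value = -1/2 - sqrt(5)*atan(sqrt(5)/5)/4 - log(3)/8 + sqrt(5)*atan(3*sqrt(5)/5)/4 + 3*log(7)/8

Differentiate the proposed F(z) back; it has to land on f(z) exactly.
F(z) = (z*log(2*z**2 + 5/2) - 2*z + sqrt(5)*atan(2*sqrt(5)*z/5))/4 is an antiderivative of f.
Check: d/dz[(z*log(2*z**2 + 5/2) - 2*z + sqrt(5)*atan(2*sqrt(5)*z/5))/4] = log(2*z**2 + 5/2)/4 = f(z).
F(3/2) = -3/4 + sqrt(5)*atan(3*sqrt(5)/5)/4 + 3*log(7)/8; F(1/2) = -1/4 + log(3)/8 + sqrt(5)*atan(sqrt(5)/5)/4.
Integral = F(3/2) - F(1/2) = -1/2 - sqrt(5)*atan(sqrt(5)/5)/4 - log(3)/8 + sqrt(5)*atan(3*sqrt(5)/5)/4 + 3*log(7)/8.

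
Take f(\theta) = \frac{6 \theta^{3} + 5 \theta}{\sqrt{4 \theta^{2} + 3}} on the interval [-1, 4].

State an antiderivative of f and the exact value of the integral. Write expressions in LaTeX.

f has the shape u'v + uv' for u = - \frac{\sqrt{4 \theta^{2} + 3}}{2} and v = - \theta^{2} - 1 — it is the derivative of the product u*v.
F(\theta) = \frac{\left(\theta^{2} + 1\right) \sqrt{4 \theta^{2} + 3}}{2} is an antiderivative of f.
Check: d/d\theta[\frac{\left(\theta^{2} + 1\right) \sqrt{4 \theta^{2} + 3}}{2}] = \frac{6 \theta^{3} + 5 \theta}{\sqrt{4 \theta^{2} + 3}} = f(\theta).
F(4) = \frac{17 \sqrt{67}}{2}; F(-1) = \sqrt{7}.
Integral = F(4) - F(-1) = - \sqrt{7} + \frac{17 \sqrt{67}}{2}.

Antiderivative: F(\theta) = \frac{\left(\theta^{2} + 1\right) \sqrt{4 \theta^{2} + 3}}{2}; value = - \sqrt{7} + \frac{17 \sqrt{67}}{2}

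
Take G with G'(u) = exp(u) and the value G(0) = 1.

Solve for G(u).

Any candidate G(u) must reproduce the stated G'(u) exactly.
A general antiderivative is exp(u) + C.
The condition gives C = 1 - (1) = 0.
So G(u) = exp(u).
Check: d/du[exp(u)] = exp(u) = G'(u).

G(u) = exp(u)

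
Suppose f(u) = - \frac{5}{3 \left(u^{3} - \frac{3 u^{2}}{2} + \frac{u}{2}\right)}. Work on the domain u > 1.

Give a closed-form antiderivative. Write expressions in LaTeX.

An antiderivative is F(u) = \frac{20 \log{\left(2 u - 1 \right)}}{3} - \frac{10 \log{\left(u^{2} - u \right)}}{3}.

Factor the denominator (3 u \left(u - 1\right) \left(2 u - 1\right)) and decompose: f = \frac{40}{3 \left(2 u - 1\right)} - \frac{10}{3 \left(u - 1\right)} - \frac{10}{3 u}; each piece integrates to a log, atan, or power term.
Check: d/du[\frac{20 \log{\left(2 u - 1 \right)}}{3} - \frac{10 \log{\left(u^{2} - u \right)}}{3}] = - \frac{10}{6 u^{3} - 9 u^{2} + 3 u}, which equals f(u).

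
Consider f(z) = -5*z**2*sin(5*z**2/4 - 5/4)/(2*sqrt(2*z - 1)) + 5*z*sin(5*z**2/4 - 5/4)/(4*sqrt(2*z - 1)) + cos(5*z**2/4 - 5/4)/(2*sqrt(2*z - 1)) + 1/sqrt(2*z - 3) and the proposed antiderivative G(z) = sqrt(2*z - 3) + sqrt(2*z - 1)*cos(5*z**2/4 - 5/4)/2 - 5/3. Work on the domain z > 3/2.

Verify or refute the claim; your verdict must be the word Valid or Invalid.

Valid - the claim checks out under differentiation.

d/dz[G] = (-10*z**2*sqrt(2*z - 3)*sin(5*z**2/4 - 5/4) + 5*z*sqrt(2*z - 3)*sin(5*z**2/4 - 5/4) + 2*sqrt(2*z - 3)*cos(5*z**2/4 - 5/4) + 4*sqrt(2*z - 1))/(4*sqrt(2*z - 3)*sqrt(2*z - 1))
This equals f(z) exactly, so the claim holds.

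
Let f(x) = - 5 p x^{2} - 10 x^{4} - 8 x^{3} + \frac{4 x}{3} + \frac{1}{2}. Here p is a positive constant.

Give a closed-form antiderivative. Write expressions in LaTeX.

Integrate term by term and add the pieces.
Check: d/dx[\frac{- 10 p x^{3} - 12 x^{5} - 12 x^{4} + 4 x^{2} + 3 x - 6}{6}] = - 5 p x^{2} - 10 x^{4} - 8 x^{3} + \frac{4 x}{3} + \frac{1}{2} = f(x).

An antiderivative is F(x) = \frac{- 10 p x^{3} - 12 x^{5} - 12 x^{4} + 4 x^{2} + 3 x - 6}{6}.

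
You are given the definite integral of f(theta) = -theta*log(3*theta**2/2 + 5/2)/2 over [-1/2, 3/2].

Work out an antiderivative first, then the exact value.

An antiderivative F(theta) passes only if d/dtheta[F] lands on f(theta) exactly.
F(theta) = -theta**2*log(3*theta**2/2 + 5/2)/4 + theta**2/4 - 5*log(3*theta**2 + 5)/12 is an antiderivative of f.
Check: d/dtheta[-theta**2*log(3*theta**2/2 + 5/2)/4 + theta**2/4 - 5*log(3*theta**2 + 5)/12] = -theta*log(3*theta**2 + 5)/2 + theta*log(2)/2, which equals f(theta).
F(3/2) = -5*log(47/4)/12 - 9*log(47/8)/16 + 9/16; F(-1/2) = -5*log(23/4)/12 - log(23/8)/16 + 1/16.
Integral = F(3/2) - F(-1/2) = -5*log(47/4)/12 - 9*log(47/8)/16 + log(23/8)/16 + 1/2 + 5*log(23/4)/12.

Antiderivative: F(theta) = -theta**2*log(3*theta**2/2 + 5/2)/4 + theta**2/4 - 5*log(3*theta**2 + 5)/12; value = -5*log(47/4)/12 - 9*log(47/8)/16 + log(23/8)/16 + 1/2 + 5*log(23/4)/12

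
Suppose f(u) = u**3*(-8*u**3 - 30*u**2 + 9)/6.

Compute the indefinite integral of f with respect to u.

For F(u) to be correct the identity F'(u) - f(u) = 0 must hold.
Check: d/du[-u**4*(32*u**3 + 140*u**2 - 63)/168] = -4*u**6/3 - 5*u**5 + 3*u**3/2, which equals f(u).

F(u) = -u**4*(32*u**3 + 140*u**2 - 63)/168 + C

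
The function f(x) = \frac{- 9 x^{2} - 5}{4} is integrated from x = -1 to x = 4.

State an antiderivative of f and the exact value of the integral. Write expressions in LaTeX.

Antiderivative: F(x) = - \frac{3 x^{3}}{4} - \frac{5 x}{4}; value = -55

Since d/dx undoes antidifferentiation here, F'(x) = f(x) is required of F(x).
F(x) = - \frac{3 x^{3}}{4} - \frac{5 x}{4} is an antiderivative of f.
Check: d/dx[- \frac{3 x^{3}}{4} - \frac{5 x}{4}] = - \frac{9 x^{2}}{4} - \frac{5}{4}, which equals f(x).
F(4) = -53; F(-1) = 2.
Integral = F(4) - F(-1) = -55.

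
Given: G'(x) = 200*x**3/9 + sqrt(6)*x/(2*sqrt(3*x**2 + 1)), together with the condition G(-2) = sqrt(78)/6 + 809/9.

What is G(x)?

The integrand splits into summands that can be handled one at a time.
A general antiderivative is 50*x**4/9 + sqrt(2*x**2 + 2/3)/2 + C.
The condition gives C = sqrt(78)/6 + 809/9 - (sqrt(78)/6 + 800/9) = 1.
So G(x) = 50*x**4/9 + sqrt(2*x**2 + 2/3)/2 + 1.
Check: d/dx[50*x**4/9 + sqrt(2*x**2 + 2/3)/2 + 1] = (400*x**3*sqrt(3*x**2 + 1) + 9*sqrt(6)*x)/(18*sqrt(3*x**2 + 1)), which equals G'(x).

G(x) = 50*x**4/9 + sqrt(2*x**2 + 2/3)/2 + 1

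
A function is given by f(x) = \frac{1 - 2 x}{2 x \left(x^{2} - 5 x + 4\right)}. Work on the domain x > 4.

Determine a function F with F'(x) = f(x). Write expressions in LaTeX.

An antiderivative is F(x) = \frac{3 \log{\left(x \right)} - 7 \log{\left(x - 4 \right)} + 4 \log{\left(x - 1 \right)}}{24}.

Factor the denominator (2 x \left(x - 4\right) \left(x - 1\right)) and decompose: f = \frac{1}{6 \left(x - 1\right)} - \frac{7}{24 \left(x - 4\right)} + \frac{1}{8 x}; each piece integrates to a log, atan, or power term.
Check: d/dx[\frac{3 \log{\left(x \right)} - 7 \log{\left(x - 4 \right)} + 4 \log{\left(x - 1 \right)}}{24}] = \frac{1 - 2 x}{2 x^{3} - 10 x^{2} + 8 x}, which equals f(x).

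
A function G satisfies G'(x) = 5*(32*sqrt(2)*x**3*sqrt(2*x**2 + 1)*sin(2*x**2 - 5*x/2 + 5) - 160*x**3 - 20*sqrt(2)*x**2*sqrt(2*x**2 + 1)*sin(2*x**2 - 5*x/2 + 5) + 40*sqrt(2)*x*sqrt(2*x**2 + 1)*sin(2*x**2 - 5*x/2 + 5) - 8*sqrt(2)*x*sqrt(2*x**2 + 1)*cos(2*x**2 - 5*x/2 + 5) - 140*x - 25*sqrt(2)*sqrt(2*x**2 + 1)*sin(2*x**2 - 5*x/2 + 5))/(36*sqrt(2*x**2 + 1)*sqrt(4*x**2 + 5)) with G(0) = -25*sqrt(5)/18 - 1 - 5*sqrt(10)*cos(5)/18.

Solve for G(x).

Recognize the product-rule pattern: G'(x) = u'v + uv' with u = -5*sqrt(2*x**2 + 5/2)/3, v = 5*sqrt(x**2 + 1/2)/3 + cos(2*x**2 - 5*x/2 + 5)/3, so integration by parts undoes it.
A general antiderivative is -5*sqrt(2*x**2 + 5/2)*(5*sqrt(x**2 + 1/2)/3 + cos(2*x**2 - 5*x/2 + 5)/3)/3 + C.
The condition gives C = -25*sqrt(5)/18 - 1 - 5*sqrt(10)*cos(5)/18 - (-25*sqrt(5)/18 - 5*sqrt(10)*cos(5)/18) = -1.
So G(x) = -5*sqrt(2*x**2 + 5/2)*(5*sqrt(x**2 + 1/2)/3 + cos(2*x**2 - 5*x/2 + 5)/3)/3 - 1.
Check: d/dx[-5*sqrt(2*x**2 + 5/2)*(5*sqrt(x**2 + 1/2)/3 + cos(2*x**2 - 5*x/2 + 5)/3)/3 - 1] = (160*sqrt(2)*x**3*sqrt(2*x**2 + 1)*sin(2*x**2 - 5*x/2 + 5) - 800*x**3 - 100*sqrt(2)*x**2*sqrt(2*x**2 + 1)*sin(2*x**2 - 5*x/2 + 5) + 200*sqrt(2)*x*sqrt(2*x**2 + 1)*sin(2*x**2 - 5*x/2 + 5) - 40*sqrt(2)*x*sqrt(2*x**2 + 1)*cos(2*x**2 - 5*x/2 + 5) - 700*x - 125*sqrt(2)*sqrt(2*x**2 + 1)*sin(2*x**2 - 5*x/2 + 5))/(36*sqrt(2*x**2 + 1)*sqrt(4*x**2 + 5)), which equals G'(x).

G(x) = -5*sqrt(2*x**2 + 5/2)*(5*sqrt(x**2 + 1/2)/3 + cos(2*x**2 - 5*x/2 + 5)/3)/3 - 1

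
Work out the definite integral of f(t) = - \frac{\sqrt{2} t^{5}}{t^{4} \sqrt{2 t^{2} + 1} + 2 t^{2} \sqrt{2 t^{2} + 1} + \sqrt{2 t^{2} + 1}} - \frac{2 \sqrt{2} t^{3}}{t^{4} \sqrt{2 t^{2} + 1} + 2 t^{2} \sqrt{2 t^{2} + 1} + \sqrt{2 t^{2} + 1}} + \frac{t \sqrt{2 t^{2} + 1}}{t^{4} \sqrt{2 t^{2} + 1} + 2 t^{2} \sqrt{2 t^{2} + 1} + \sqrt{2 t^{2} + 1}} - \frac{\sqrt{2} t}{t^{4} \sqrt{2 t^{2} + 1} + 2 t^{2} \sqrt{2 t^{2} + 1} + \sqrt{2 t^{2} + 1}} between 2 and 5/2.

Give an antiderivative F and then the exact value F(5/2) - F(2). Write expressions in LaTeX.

Antiderivative: F(t) = \frac{- \sqrt{2} \left(t^{2} + 1\right) \sqrt{2 t^{2} + 1} - 1}{2 \left(t^{2} + 1\right)}; value = - \frac{3 \sqrt{3}}{2} + \frac{9}{290} + \frac{3 \sqrt{2}}{2}

Integrate term by term and add the pieces.
F(t) = \frac{- \sqrt{2} \left(t^{2} + 1\right) \sqrt{2 t^{2} + 1} - 1}{2 \left(t^{2} + 1\right)} is an antiderivative of f.
Check: d/dt[\frac{- \sqrt{2} \left(t^{2} + 1\right) \sqrt{2 t^{2} + 1} - 1}{2 \left(t^{2} + 1\right)}] = \frac{- \sqrt{2} t^{5} - 2 \sqrt{2} t^{3} + t \sqrt{2 t^{2} + 1} - \sqrt{2} t}{t^{4} \sqrt{2 t^{2} + 1} + 2 t^{2} \sqrt{2 t^{2} + 1} + \sqrt{2 t^{2} + 1}}, which equals f(t).
F(5/2) = - \frac{3 \sqrt{3}}{2} - \frac{2}{29}; F(2) = - \frac{3 \sqrt{2}}{2} - \frac{1}{10}.
Integral = F(5/2) - F(2) = - \frac{3 \sqrt{3}}{2} + \frac{9}{290} + \frac{3 \sqrt{2}}{2}.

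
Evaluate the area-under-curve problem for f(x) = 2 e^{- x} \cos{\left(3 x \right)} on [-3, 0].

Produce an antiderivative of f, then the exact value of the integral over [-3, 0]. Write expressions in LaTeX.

Antiderivative: F(x) = - \frac{\left(- 3 \sin{\left(3 x \right)} + \cos{\left(3 x \right)}\right) e^{- x}}{5}; value = \frac{e^{3} \cos{\left(9 \right)}}{5} - \frac{1}{5} + \frac{3 e^{3} \sin{\left(9 \right)}}{5}

Check any antiderivative F(x) by computing F'(x) and comparing it with f(x).
F(x) = - \frac{\left(- 3 \sin{\left(3 x \right)} + \cos{\left(3 x \right)}\right) e^{- x}}{5} is an antiderivative of f.
Check: d/dx[- \frac{\left(- 3 \sin{\left(3 x \right)} + \cos{\left(3 x \right)}\right) e^{- x}}{5}] = 2 e^{- x} \cos{\left(3 x \right)} = f(x).
F(0) = - \frac{1}{5}; F(-3) = - \frac{3 e^{3} \sin{\left(9 \right)}}{5} - \frac{e^{3} \cos{\left(9 \right)}}{5}.
Integral = F(0) - F(-3) = \frac{e^{3} \cos{\left(9 \right)}}{5} - \frac{1}{5} + \frac{3 e^{3} \sin{\left(9 \right)}}{5}.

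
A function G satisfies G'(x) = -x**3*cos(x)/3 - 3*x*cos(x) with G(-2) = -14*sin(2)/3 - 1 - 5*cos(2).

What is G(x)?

G(x) = -x**3*sin(x)/3 - x**2*cos(x) - x*sin(x) - cos(x) - 1

Integrate term by term and add the pieces.
A general antiderivative is -x**3*sin(x)/3 - x**2*cos(x) - x*sin(x) - cos(x) + C.
The condition gives C = -14*sin(2)/3 - 1 - 5*cos(2) - (-14*sin(2)/3 - 5*cos(2)) = -1.
So G(x) = -x**3*sin(x)/3 - x**2*cos(x) - x*sin(x) - cos(x) - 1.
Check: d/dx[-x**3*sin(x)/3 - x**2*cos(x) - x*sin(x) - cos(x) - 1] = -x**3*cos(x)/3 - 3*x*cos(x) = G'(x).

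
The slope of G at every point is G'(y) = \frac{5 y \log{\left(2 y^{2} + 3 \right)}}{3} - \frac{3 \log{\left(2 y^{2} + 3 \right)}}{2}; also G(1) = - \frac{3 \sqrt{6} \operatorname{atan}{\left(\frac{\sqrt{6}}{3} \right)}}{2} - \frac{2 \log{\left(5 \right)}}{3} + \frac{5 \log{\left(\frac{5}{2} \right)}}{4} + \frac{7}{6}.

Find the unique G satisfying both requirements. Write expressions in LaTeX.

G(y) = - \frac{5 y^{2}}{6} + 3 y + \left(\frac{5 y^{2}}{6} - \frac{3 y}{2}\right) \log{\left(2 y^{2} + 3 \right)} + \frac{5 \log{\left(y^{2} + \frac{3}{2} \right)}}{4} - \frac{3 \sqrt{6} \operatorname{atan}{\left(\frac{\sqrt{6} y}{3} \right)}}{2} - 1

Integrate term by term and add the pieces.
A general antiderivative is - \frac{5 y^{2}}{6} + 3 y + \left(\frac{5 y^{2}}{6} - \frac{3 y}{2}\right) \log{\left(2 y^{2} + 3 \right)} + \frac{5 \log{\left(y^{2} + \frac{3}{2} \right)}}{4} - \frac{3 \sqrt{6} \operatorname{atan}{\left(\frac{\sqrt{6} y}{3} \right)}}{2} + C.
The condition gives C = - \frac{3 \sqrt{6} \operatorname{atan}{\left(\frac{\sqrt{6}}{3} \right)}}{2} - \frac{2 \log{\left(5 \right)}}{3} + \frac{5 \log{\left(\frac{5}{2} \right)}}{4} + \frac{7}{6} - (- \frac{3 \sqrt{6} \operatorname{atan}{\left(\frac{\sqrt{6}}{3} \right)}}{2} - \frac{2 \log{\left(5 \right)}}{3} + \frac{5 \log{\left(\frac{5}{2} \right)}}{4} + \frac{13}{6}) = -1.
So G(y) = - \frac{5 y^{2}}{6} + 3 y + \left(\frac{5 y^{2}}{6} - \frac{3 y}{2}\right) \log{\left(2 y^{2} + 3 \right)} + \frac{5 \log{\left(y^{2} + \frac{3}{2} \right)}}{4} - \frac{3 \sqrt{6} \operatorname{atan}{\left(\frac{\sqrt{6} y}{3} \right)}}{2} - 1.
Check: d/dy[- \frac{5 y^{2}}{6} + 3 y + \left(\frac{5 y^{2}}{6} - \frac{3 y}{2}\right) \log{\left(2 y^{2} + 3 \right)} + \frac{5 \log{\left(y^{2} + \frac{3}{2} \right)}}{4} - \frac{3 \sqrt{6} \operatorname{atan}{\left(\frac{\sqrt{6} y}{3} \right)}}{2} - 1] = \frac{5 y \log{\left(2 y^{2} + 3 \right)}}{3} - \frac{3 \log{\left(2 y^{2} + 3 \right)}}{2} = G'(y).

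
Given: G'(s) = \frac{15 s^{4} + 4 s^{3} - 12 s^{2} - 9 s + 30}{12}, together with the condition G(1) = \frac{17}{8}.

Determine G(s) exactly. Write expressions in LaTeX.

G(s) = \frac{s \left(6 s^{4} + 2 s^{3} - 8 s^{2} - 9 s + 60\right)}{24}

Check a candidate G(s) by differentiating: d/ds[G] must match the given G'(s).
A general antiderivative is \frac{s^{5}}{4} + \frac{s^{4}}{12} - \frac{s^{3}}{3} - \frac{3 s^{2}}{8} + \frac{5 s}{2} + C.
The condition gives C = \frac{17}{8} - (\frac{17}{8}) = 0.
So G(s) = \frac{s \left(6 s^{4} + 2 s^{3} - 8 s^{2} - 9 s + 60\right)}{24}.
Check: d/ds[\frac{s \left(6 s^{4} + 2 s^{3} - 8 s^{2} - 9 s + 60\right)}{24}] = \frac{5 s^{4}}{4} + \frac{s^{3}}{3} - s^{2} - \frac{3 s}{4} + \frac{5}{2}, which equals G'(s).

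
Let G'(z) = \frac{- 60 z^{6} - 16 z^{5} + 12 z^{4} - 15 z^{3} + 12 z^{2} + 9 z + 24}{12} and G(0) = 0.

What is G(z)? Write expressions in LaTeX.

G(z) = - \frac{5 z^{7}}{7} - \frac{2 z^{6}}{9} + \frac{z^{5}}{5} - \frac{5 z^{4}}{16} + \frac{z^{3}}{3} + \frac{3 z^{2}}{8} + 2 z

Recover the given G'(z) by differentiating a candidate G(z); any mismatch rules it out.
A general antiderivative is - \frac{5 z^{7}}{7} - \frac{2 z^{6}}{9} + \frac{z^{5}}{5} - \frac{5 z^{4}}{16} + \frac{z^{3}}{3} + \frac{3 z^{2}}{8} + 2 z + C.
The condition gives C = 0 - (0) = 0.
So G(z) = - \frac{5 z^{7}}{7} - \frac{2 z^{6}}{9} + \frac{z^{5}}{5} - \frac{5 z^{4}}{16} + \frac{z^{3}}{3} + \frac{3 z^{2}}{8} + 2 z.
Check: d/dz[- \frac{5 z^{7}}{7} - \frac{2 z^{6}}{9} + \frac{z^{5}}{5} - \frac{5 z^{4}}{16} + \frac{z^{3}}{3} + \frac{3 z^{2}}{8} + 2 z] = - 5 z^{6} - \frac{4 z^{5}}{3} + z^{4} - \frac{5 z^{3}}{4} + z^{2} + \frac{3 z}{4} + 2, which equals G'(z).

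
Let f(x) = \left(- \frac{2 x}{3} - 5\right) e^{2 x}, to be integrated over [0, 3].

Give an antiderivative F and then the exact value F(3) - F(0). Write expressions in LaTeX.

f has the shape u'v + uv' for u = - \frac{x}{3} - \frac{7}{3} and v = e^{2 x} — it is the derivative of the product u*v.
F(x) = \frac{\left(- x - 7\right) e^{2 x}}{3} is an antiderivative of f.
Check: d/dx[\frac{\left(- x - 7\right) e^{2 x}}{3}] = - \frac{2 x e^{2 x}}{3} - 5 e^{2 x}, which equals f(x).
F(3) = - \frac{10 e^{6}}{3}; F(0) = - \frac{7}{3}.
Integral = F(3) - F(0) = \frac{7}{3} - \frac{10 e^{6}}{3}.

Antiderivative: F(x) = \frac{\left(- x - 7\right) e^{2 x}}{3}; value = \frac{7}{3} - \frac{10 e^{6}}{3}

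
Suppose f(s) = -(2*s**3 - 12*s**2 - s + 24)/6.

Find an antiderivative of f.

An antiderivative is F(s) = -s**4/12 + 2*s**3/3 + s**2/12 - 4*s.

Whatever form F(s) takes, F'(s) = f(s) is non-negotiable.
Check: d/ds[-s**4/12 + 2*s**3/3 + s**2/12 - 4*s] = -s**3/3 + 2*s**2 + s/6 - 4, which equals f(s).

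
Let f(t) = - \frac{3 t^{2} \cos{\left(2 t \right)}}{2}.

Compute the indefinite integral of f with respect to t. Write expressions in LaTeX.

Since d/dt undoes antidifferentiation here, F'(t) = f(t) is required of F(t).
Check: d/dt[- \frac{3 \left(2 t^{2} \sin{\left(2 t \right)} + 2 t \cos{\left(2 t \right)} - \sin{\left(2 t \right)}\right)}{8}] = - \frac{3 t^{2} \cos{\left(2 t \right)}}{2} = f(t).

F(t) = - \frac{3 \left(2 t^{2} \sin{\left(2 t \right)} + 2 t \cos{\left(2 t \right)} - \sin{\left(2 t \right)}\right)}{8} + C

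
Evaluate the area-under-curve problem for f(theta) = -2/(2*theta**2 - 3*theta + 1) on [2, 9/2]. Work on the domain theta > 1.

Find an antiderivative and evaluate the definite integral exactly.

Antiderivative: F(theta) = -2*log(theta - 1) + 2*log(theta - 1/2); value = -2*log(7/2) - 2*log(3/2) + 2*log(4)

Factor the denominator ((theta - 1)*(2*theta - 1)) and decompose: f = 4/(2*theta - 1) - 2/(theta - 1); each piece integrates to a log, atan, or power term.
F(theta) = -2*log(theta - 1) + 2*log(theta - 1/2) is an antiderivative of f.
Check: d/dtheta[-2*log(theta - 1) + 2*log(theta - 1/2)] = -2/(2*theta**2 - 3*theta + 1) = f(theta).
F(9/2) = -2*log(7/2) + 2*log(4); F(2) = 2*log(3/2).
Integral = F(9/2) - F(2) = -2*log(7/2) - 2*log(3/2) + 2*log(4).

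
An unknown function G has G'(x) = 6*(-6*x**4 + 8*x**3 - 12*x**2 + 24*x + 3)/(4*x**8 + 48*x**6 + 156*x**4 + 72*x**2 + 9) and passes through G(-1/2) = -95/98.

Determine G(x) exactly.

G'(x) has the shape u'v + uv' for u = 1/(2*x**4/3 + 4*x**2 + 1) and v = 2*x - 2 — it is the derivative of the product u*v.
A general antiderivative is (2*x - 2)/(2*x**4/3 + 4*x**2 + 1) + C.
The condition gives C = -95/98 - (-72/49) = 1/2.
So G(x) = (2*x**4 + 12*x**2 + 12*x - 9)/(2*(2*x**4 + 12*x**2 + 3)).
Check: d/dx[(2*x**4 + 12*x**2 + 12*x - 9)/(2*(2*x**4 + 12*x**2 + 3))] = (-36*x**4 + 48*x**3 - 72*x**2 + 144*x + 18)/(4*x**8 + 48*x**6 + 156*x**4 + 72*x**2 + 9), which equals G'(x).

G(x) = (2*x**4 + 12*x**2 + 12*x - 9)/(2*(2*x**4 + 12*x**2 + 3))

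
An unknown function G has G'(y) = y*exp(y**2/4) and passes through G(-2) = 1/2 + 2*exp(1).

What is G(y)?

G(y) = 2*exp(y**2/4) + 1/2

The substitution u = y**2/4 works: G'(y) is exactly (dG/du)*(du/dy) for that inner function.
A general antiderivative is 2*exp(y**2/4) + C.
The condition gives C = 1/2 + 2*exp(1) - (2*exp(1)) = 1/2.
So G(y) = 2*exp(y**2/4) + 1/2.
Check: d/dy[2*exp(y**2/4) + 1/2] = y*exp(y**2/4) = G'(y).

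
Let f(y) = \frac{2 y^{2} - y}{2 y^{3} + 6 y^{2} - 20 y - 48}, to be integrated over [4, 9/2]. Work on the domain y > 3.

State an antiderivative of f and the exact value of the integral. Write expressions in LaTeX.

Antiderivative: F(y) = \frac{3 \log{\left(y - 3 \right)}}{14} - \frac{\log{\left(y + 2 \right)}}{2} + \frac{9 \log{\left(y + 4 \right)}}{7}; value = - \frac{9 \log{\left(8 \right)}}{7} - \frac{\log{\left(\frac{13}{2} \right)}}{2} + \frac{3 \log{\left(\frac{3}{2} \right)}}{14} + \frac{\log{\left(6 \right)}}{2} + \frac{9 \log{\left(\frac{17}{2} \right)}}{7}

Factor the denominator (2 \left(y - 3\right) \left(y + 2\right) \left(y + 4\right)) and decompose: f = \frac{9}{7 \left(y + 4\right)} - \frac{1}{2 \left(y + 2\right)} + \frac{3}{14 \left(y - 3\right)}; each piece integrates to a log, atan, or power term.
F(y) = \frac{3 \log{\left(y - 3 \right)}}{14} - \frac{\log{\left(y + 2 \right)}}{2} + \frac{9 \log{\left(y + 4 \right)}}{7} is an antiderivative of f.
Check: d/dy[\frac{3 \log{\left(y - 3 \right)}}{14} - \frac{\log{\left(y + 2 \right)}}{2} + \frac{9 \log{\left(y + 4 \right)}}{7}] = \frac{2 y^{2} - y}{2 y^{3} + 6 y^{2} - 20 y - 48} = f(y).
F(9/2) = - \frac{\log{\left(\frac{13}{2} \right)}}{2} + \frac{3 \log{\left(\frac{3}{2} \right)}}{14} + \frac{9 \log{\left(\frac{17}{2} \right)}}{7}; F(4) = - \frac{\log{\left(6 \right)}}{2} + \frac{9 \log{\left(8 \right)}}{7}.
Integral = F(9/2) - F(4) = - \frac{9 \log{\left(8 \right)}}{7} - \frac{\log{\left(\frac{13}{2} \right)}}{2} + \frac{3 \log{\left(\frac{3}{2} \right)}}{14} + \frac{\log{\left(6 \right)}}{2} + \frac{9 \log{\left(\frac{17}{2} \right)}}{7}.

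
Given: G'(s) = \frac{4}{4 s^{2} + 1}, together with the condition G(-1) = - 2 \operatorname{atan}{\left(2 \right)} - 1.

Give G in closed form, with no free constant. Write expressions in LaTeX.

G(s) = 2 \operatorname{atan}{\left(2 s \right)} - 1

Differentiate the proposed G(s) back; it has to land on the given G'(s).
A general antiderivative is 2 \operatorname{atan}{\left(2 s \right)} + C.
The condition gives C = - 2 \operatorname{atan}{\left(2 \right)} - 1 - (- 2 \operatorname{atan}{\left(2 \right)}) = -1.
So G(s) = 2 \operatorname{atan}{\left(2 s \right)} - 1.
Check: d/ds[2 \operatorname{atan}{\left(2 s \right)} - 1] = \frac{4}{4 s^{2} + 1} = G'(s).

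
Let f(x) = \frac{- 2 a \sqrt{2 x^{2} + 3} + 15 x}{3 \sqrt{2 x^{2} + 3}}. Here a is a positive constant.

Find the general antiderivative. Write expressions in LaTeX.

For F(x) to be correct the identity F'(x) - f(x) = 0 must hold.
Check: d/dx[- \frac{2 a x}{3} + \frac{5 \sqrt{2 x^{2} + 3}}{2}] = \frac{- 2 a \sqrt{2 x^{2} + 3} + 15 x}{3 \sqrt{2 x^{2} + 3}} = f(x).

F(x) = - \frac{2 a x}{3} + \frac{5 \sqrt{2 x^{2} + 3}}{2} + C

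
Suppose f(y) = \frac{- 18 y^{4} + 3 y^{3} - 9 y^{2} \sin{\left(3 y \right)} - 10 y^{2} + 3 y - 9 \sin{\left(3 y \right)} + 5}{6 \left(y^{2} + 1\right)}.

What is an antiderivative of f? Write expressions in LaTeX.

An antiderivative is F(y) = \frac{- 12 y^{3} + 3 y^{2} + 16 y + 6 \cos{\left(3 y \right)} - 6 \operatorname{atan}{\left(y \right)}}{12}.

Since d/dy undoes antidifferentiation here, F'(y) = f(y) is required of F(y).
Check: d/dy[\frac{- 12 y^{3} + 3 y^{2} + 16 y + 6 \cos{\left(3 y \right)} - 6 \operatorname{atan}{\left(y \right)}}{12}] = \frac{- 18 y^{4} + 3 y^{3} - 9 y^{2} \sin{\left(3 y \right)} - 10 y^{2} + 3 y - 9 \sin{\left(3 y \right)} + 5}{6 y^{2} + 6}, which equals f(y).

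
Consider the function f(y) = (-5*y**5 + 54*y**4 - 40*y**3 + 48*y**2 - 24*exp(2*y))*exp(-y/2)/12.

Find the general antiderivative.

F(y) = (5*y**5 - 4*y**4 + 8*y**3 - 8*exp(2*y))*exp(-y/2)/6 + C

f has the shape u'v + uv' for u = 5*y**5/6 - 2*y**4/3 + 4*y**3/3 - 4*exp(2*y)/3 and v = exp(-y/2) — it is the derivative of the product u*v.
Check: d/dy[(5*y**5 - 4*y**4 + 8*y**3 - 8*exp(2*y))*exp(-y/2)/6] = (-5*y**5 + 54*y**4 - 40*y**3 + 48*y**2 - 24*exp(2*y))*exp(-y/2)/12 = f(y).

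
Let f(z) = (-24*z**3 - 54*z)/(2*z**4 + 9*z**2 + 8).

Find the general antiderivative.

F(z) = -3*log(z**4/3 + 3*z**2/2 + 4/3) + C

The substitution u = z**4/3 + 3*z**2/2 + 4/3 works: f is exactly (dF/du)*(du/dz) for that inner function.
Check: d/dz[-3*log(z**4/3 + 3*z**2/2 + 4/3)] = (-24*z**3 - 54*z)/(2*z**4 + 9*z**2 + 8) = f(z).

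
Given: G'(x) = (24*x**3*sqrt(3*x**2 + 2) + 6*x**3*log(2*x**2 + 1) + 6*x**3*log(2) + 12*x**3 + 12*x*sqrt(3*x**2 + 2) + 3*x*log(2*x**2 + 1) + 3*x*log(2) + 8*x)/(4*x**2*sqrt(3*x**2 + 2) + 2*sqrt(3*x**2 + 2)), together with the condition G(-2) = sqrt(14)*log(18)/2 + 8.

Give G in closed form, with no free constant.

G(x) = 3*x**2 + sqrt(3*x**2 + 2)*log(2*x**2 + 1)/2 + sqrt(3*x**2 + 2)*log(2)/2 - 4

Any candidate G(x) must reproduce the stated G'(x) exactly.
A general antiderivative is 3*x**2 + sqrt(3*x**2 + 2)*log(4*x**2 + 2)/2 - 3 + C.
The condition gives C = sqrt(14)*log(18)/2 + 8 - (sqrt(14)*log(18)/2 + 9) = -1.
So G(x) = 3*x**2 + sqrt(3*x**2 + 2)*log(2*x**2 + 1)/2 + sqrt(3*x**2 + 2)*log(2)/2 - 4.
Check: d/dx[3*x**2 + sqrt(3*x**2 + 2)*log(2*x**2 + 1)/2 + sqrt(3*x**2 + 2)*log(2)/2 - 4] = (24*x**3*sqrt(3*x**2 + 2) + 6*x**3*log(2*x**2 + 1) + 6*x**3*log(2) + 12*x**3 + 12*x*sqrt(3*x**2 + 2) + 3*x*log(2*x**2 + 1) + 3*x*log(2) + 8*x)/(4*x**2*sqrt(3*x**2 + 2) + 2*sqrt(3*x**2 + 2)) = G'(x).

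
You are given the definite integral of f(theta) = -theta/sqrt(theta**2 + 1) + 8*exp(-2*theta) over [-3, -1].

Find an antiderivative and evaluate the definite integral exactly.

Integrate term by term and add the pieces.
F(theta) = -sqrt(theta**2 + 1) - 4*exp(-2*theta) is an antiderivative of f.
Check: d/dtheta[-sqrt(theta**2 + 1) - 4*exp(-2*theta)] = (-theta*exp(2*theta) + 8*sqrt(theta**2 + 1))*exp(-2*theta)/sqrt(theta**2 + 1), which equals f(theta).
F(-1) = -4*exp(2) - sqrt(2); F(-3) = -4*exp(6) - sqrt(10).
Integral = F(-1) - F(-3) = -4*exp(2) - sqrt(2) + sqrt(10) + 4*exp(6).

Antiderivative: F(theta) = -sqrt(theta**2 + 1) - 4*exp(-2*theta); value = -4*exp(2) - sqrt(2) + sqrt(10) + 4*exp(6)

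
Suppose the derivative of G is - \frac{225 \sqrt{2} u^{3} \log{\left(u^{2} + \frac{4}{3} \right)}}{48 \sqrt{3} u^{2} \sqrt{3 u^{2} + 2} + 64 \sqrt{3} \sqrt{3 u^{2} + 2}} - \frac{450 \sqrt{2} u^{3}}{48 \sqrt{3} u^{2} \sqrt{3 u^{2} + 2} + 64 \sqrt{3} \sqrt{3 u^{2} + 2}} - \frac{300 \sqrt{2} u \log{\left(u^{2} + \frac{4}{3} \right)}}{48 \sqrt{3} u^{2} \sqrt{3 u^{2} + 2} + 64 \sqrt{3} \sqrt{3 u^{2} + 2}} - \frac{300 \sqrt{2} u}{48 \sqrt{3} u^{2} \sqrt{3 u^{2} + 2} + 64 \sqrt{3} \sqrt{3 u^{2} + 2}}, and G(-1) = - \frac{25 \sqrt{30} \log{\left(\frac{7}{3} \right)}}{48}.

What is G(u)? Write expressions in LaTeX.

G'(u) has the shape v'r + vr' for v = - \frac{25 \sqrt{2 u^{2} + \frac{4}{3}}}{16} and r = \log{\left(u^{2} + \frac{4}{3} \right)} — it is the derivative of the product v*r.
A general antiderivative is - \frac{25 \sqrt{2 u^{2} + \frac{4}{3}} \log{\left(u^{2} + \frac{4}{3} \right)}}{16} + C.
The condition gives C = - \frac{25 \sqrt{30} \log{\left(\frac{7}{3} \right)}}{48} - (- \frac{25 \sqrt{30} \log{\left(\frac{7}{3} \right)}}{48}) = 0.
So G(u) = - \frac{25 \sqrt{2 u^{2} + \frac{4}{3}} \log{\left(u^{2} + \frac{4}{3} \right)}}{16}.
Check: d/du[- \frac{25 \sqrt{2 u^{2} + \frac{4}{3}} \log{\left(u^{2} + \frac{4}{3} \right)}}{16}] = \frac{- 225 \sqrt{2} u^{3} \log{\left(u^{2} + \frac{4}{3} \right)} - 450 \sqrt{2} u^{3} - 300 \sqrt{2} u \log{\left(u^{2} + \frac{4}{3} \right)} - 300 \sqrt{2} u}{48 \sqrt{3} u^{2} \sqrt{3 u^{2} + 2} + 64 \sqrt{3} \sqrt{3 u^{2} + 2}}, which equals G'(u).

G(u) = - \frac{25 \sqrt{2 u^{2} + \frac{4}{3}} \log{\left(u^{2} + \frac{4}{3} \right)}}{16}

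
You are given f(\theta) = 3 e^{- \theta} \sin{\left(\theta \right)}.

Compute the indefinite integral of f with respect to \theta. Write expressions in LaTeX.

F(\theta) = - \frac{3 \left(\sin{\left(\theta \right)} + \cos{\left(\theta \right)}\right) e^{- \theta}}{2} + C

A first test for any F(\theta): its \theta-derivative must equal f(\theta) identically.
Check: d/d\theta[- \frac{3 \left(\sin{\left(\theta \right)} + \cos{\left(\theta \right)}\right) e^{- \theta}}{2}] = 3 e^{- \theta} \sin{\left(\theta \right)} = f(\theta).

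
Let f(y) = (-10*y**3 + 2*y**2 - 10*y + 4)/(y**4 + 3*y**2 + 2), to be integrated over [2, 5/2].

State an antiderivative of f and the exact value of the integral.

Whatever form F(y) takes, F'(y) = f(y) is non-negotiable.
F(y) = -5*log(y**2 + 2) + 2*atan(y) is an antiderivative of f.
Check: d/dy[-5*log(y**2 + 2) + 2*atan(y)] = (-10*y**3 + 2*y**2 - 10*y + 4)/(y**4 + 3*y**2 + 2) = f(y).
F(5/2) = -5*log(33/4) + 2*atan(5/2); F(2) = -5*log(6) + 2*atan(2).
Integral = F(5/2) - F(2) = -5*log(33/4) - 2*atan(2) + 2*atan(5/2) + 5*log(6).

Antiderivative: F(y) = -5*log(y**2 + 2) + 2*atan(y); value = -5*log(33/4) - 2*atan(2) + 2*atan(5/2) + 5*log(6)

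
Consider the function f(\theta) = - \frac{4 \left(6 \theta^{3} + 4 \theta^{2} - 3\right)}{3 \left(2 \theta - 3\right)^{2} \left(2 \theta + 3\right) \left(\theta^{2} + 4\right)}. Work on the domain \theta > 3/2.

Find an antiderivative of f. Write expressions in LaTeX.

An antiderivative is F(\theta) = - \frac{623 \log{\left(\theta - \frac{3}{2} \right)}}{2250} + \frac{19 \log{\left(\theta + \frac{3}{2} \right)}}{450} + \frac{44 \log{\left(\theta^{2} + 4 \right)}}{375} - \frac{18 \operatorname{atan}{\left(\frac{\theta}{2} \right)}}{125} + \frac{7}{30 \theta - 45}.

The denominator factors as 3 \left(2 \theta - 3\right)^{2} \left(2 \theta + 3\right) \left(\theta^{2} + 4\right); partial fractions split f into directly integrable pieces: \frac{4 \left(22 \theta - 27\right)}{375 \left(\theta^{2} + 4\right)} + \frac{19}{225 \left(2 \theta + 3\right)} - \frac{623}{1125 \left(2 \theta - 3\right)} - \frac{14}{15 \left(2 \theta - 3\right)^{2}}.
Check: d/d\theta[- \frac{623 \log{\left(\theta - \frac{3}{2} \right)}}{2250} + \frac{19 \log{\left(\theta + \frac{3}{2} \right)}}{450} + \frac{44 \log{\left(\theta^{2} + 4 \right)}}{375} - \frac{18 \operatorname{atan}{\left(\frac{\theta}{2} \right)}}{125} + \frac{7}{30 \theta - 45}] = \frac{- 24 \theta^{3} - 16 \theta^{2} + 12}{24 \theta^{5} - 36 \theta^{4} + 42 \theta^{3} - 63 \theta^{2} - 216 \theta + 324}, which equals f(\theta).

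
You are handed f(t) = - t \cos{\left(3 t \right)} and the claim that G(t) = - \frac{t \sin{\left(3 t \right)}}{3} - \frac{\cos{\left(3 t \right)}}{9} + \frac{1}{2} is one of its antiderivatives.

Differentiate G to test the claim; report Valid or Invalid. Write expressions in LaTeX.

Valid: G'(t) = f(t).

d/dt[G] = - t \cos{\left(3 t \right)}
This equals f(t) exactly, so the claim holds.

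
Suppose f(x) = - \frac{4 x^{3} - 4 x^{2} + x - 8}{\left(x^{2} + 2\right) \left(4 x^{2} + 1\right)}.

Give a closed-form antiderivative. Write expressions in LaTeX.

Check any antiderivative F(x) by computing F'(x) and comparing it with f(x).
Check: d/dx[\frac{- \log{\left(2 x^{2} + 4 \right)} + 4 \operatorname{atan}{\left(2 x \right)}}{2}] = \frac{- 4 x^{3} + 4 x^{2} - x + 8}{4 x^{4} + 9 x^{2} + 2}, which equals f(x).

An antiderivative is F(x) = \frac{- \log{\left(2 x^{2} + 4 \right)} + 4 \operatorname{atan}{\left(2 x \right)}}{2}.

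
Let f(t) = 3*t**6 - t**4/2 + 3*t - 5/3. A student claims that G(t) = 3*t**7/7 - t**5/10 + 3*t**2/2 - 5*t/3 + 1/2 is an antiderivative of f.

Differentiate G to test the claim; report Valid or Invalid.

Valid. The derivative of G reproduces f.

d/dt[G] = 3*t**6 - t**4/2 + 3*t - 5/3
This equals f(t) exactly, so the claim holds.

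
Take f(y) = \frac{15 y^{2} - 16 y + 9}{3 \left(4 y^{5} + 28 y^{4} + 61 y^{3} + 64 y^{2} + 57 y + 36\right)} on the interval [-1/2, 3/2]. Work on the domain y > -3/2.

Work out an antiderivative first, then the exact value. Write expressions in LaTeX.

Factor the denominator (3 \left(y + 4\right) \left(2 y + 3\right)^{2} \left(y^{2} + 1\right)) and decompose: f = \frac{2 \left(95 y - 448\right)}{8619 \left(y^{2} + 1\right)} - \frac{6782}{12675 \left(2 y + 3\right)} + \frac{178}{65 \left(2 y + 3\right)^{2}} + \frac{313}{1275 \left(y + 4\right)}; each piece integrates to a log, atan, or power term.
F(y) = - \frac{3391 \log{\left(y + \frac{3}{2} \right)}}{12675} + \frac{313 \log{\left(y + 4 \right)}}{1275} + \frac{95 \log{\left(y^{2} + 1 \right)}}{8619} - \frac{896 \operatorname{atan}{\left(y \right)}}{8619} - \frac{89}{130 y + 195} is an antiderivative of f.
Check: d/dy[- \frac{3391 \log{\left(y + \frac{3}{2} \right)}}{12675} + \frac{313 \log{\left(y + 4 \right)}}{1275} + \frac{95 \log{\left(y^{2} + 1 \right)}}{8619} - \frac{896 \operatorname{atan}{\left(y \right)}}{8619} - \frac{89}{130 y + 195}] = \frac{15 y^{2} - 16 y + 9}{12 y^{5} + 84 y^{4} + 183 y^{3} + 192 y^{2} + 171 y + 108}, which equals f(y).
F(3/2) = - \frac{3391 \log{\left(3 \right)}}{12675} - \frac{89}{390} - \frac{896 \operatorname{atan}{\left(\frac{3}{2} \right)}}{8619} + \frac{95 \log{\left(\frac{13}{4} \right)}}{8619} + \frac{313 \log{\left(\frac{11}{2} \right)}}{1275}; F(-1/2) = - \frac{89}{130} + \frac{95 \log{\left(\frac{5}{4} \right)}}{8619} + \frac{896 \operatorname{atan}{\left(\frac{1}{2} \right)}}{8619} + \frac{313 \log{\left(\frac{7}{2} \right)}}{1275}.
Integral = F(3/2) - F(-1/2) = - \frac{313 \log{\left(\frac{7}{2} \right)}}{1275} - \frac{3391 \log{\left(3 \right)}}{12675} - \frac{896 \operatorname{atan}{\left(\frac{3}{2} \right)}}{8619} - \frac{896 \operatorname{atan}{\left(\frac{1}{2} \right)}}{8619} - \frac{95 \log{\left(\frac{5}{4} \right)}}{8619} + \frac{95 \log{\left(\frac{13}{4} \right)}}{8619} + \frac{313 \log{\left(\frac{11}{2} \right)}}{1275} + \frac{89}{195}.

Antiderivative: F(y) = - \frac{3391 \log{\left(y + \frac{3}{2} \right)}}{12675} + \frac{313 \log{\left(y + 4 \right)}}{1275} + \frac{95 \log{\left(y^{2} + 1 \right)}}{8619} - \frac{896 \operatorname{atan}{\left(y \right)}}{8619} - \frac{89}{130 y + 195}; value = - \frac{313 \log{\left(\frac{7}{2} \right)}}{1275} - \frac{3391 \log{\left(3 \right)}}{12675} - \frac{896 \operatorname{atan}{\left(\frac{3}{2} \right)}}{8619} - \frac{896 \operatorname{atan}{\left(\frac{1}{2} \right)}}{8619} - \frac{95 \log{\left(\frac{5}{4} \right)}}{8619} + \frac{95 \log{\left(\frac{13}{4} \right)}}{8619} + \frac{313 \log{\left(\frac{11}{2} \right)}}{1275} + \frac{89}{195}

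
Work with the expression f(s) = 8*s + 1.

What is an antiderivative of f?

An antiderivative F(s) passes only if d/ds[F] lands on f(s) exactly.
Check: d/ds[4*s**2 + s] = 8*s + 1 = f(s).

An antiderivative is F(s) = 4*s**2 + s.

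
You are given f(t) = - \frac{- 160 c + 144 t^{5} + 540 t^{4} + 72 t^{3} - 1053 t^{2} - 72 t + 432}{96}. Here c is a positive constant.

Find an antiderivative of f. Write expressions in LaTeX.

Whatever form F(t) takes, F'(t) = f(t) is non-negotiable.
Check: d/dt[- \frac{- 160 c t + 24 t^{6} + 108 t^{5} + 18 t^{4} - 351 t^{3} - 36 t^{2} + 432 t - 192}{96}] = \frac{5 c}{3} - \frac{3 t^{5}}{2} - \frac{45 t^{4}}{8} - \frac{3 t^{3}}{4} + \frac{351 t^{2}}{32} + \frac{3 t}{4} - \frac{9}{2}, which equals f(t).

An antiderivative is F(t) = - \frac{- 160 c t + 24 t^{6} + 108 t^{5} + 18 t^{4} - 351 t^{3} - 36 t^{2} + 432 t - 192}{96}.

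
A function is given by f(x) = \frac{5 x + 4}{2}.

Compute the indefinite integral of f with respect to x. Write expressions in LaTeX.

F(x) = \frac{5 x^{2}}{4} + 2 x + C

For F(x) to be correct the identity F'(x) - f(x) = 0 must hold.
Check: d/dx[\frac{5 x^{2}}{4} + 2 x] = \frac{5 x}{2} + 2, which equals f(x).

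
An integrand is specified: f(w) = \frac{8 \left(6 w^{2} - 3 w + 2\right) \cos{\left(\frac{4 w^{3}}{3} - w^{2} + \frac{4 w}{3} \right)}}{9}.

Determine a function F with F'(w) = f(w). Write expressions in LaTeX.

f matches the chain-rule pattern g'(h)*h' with inner function h(w) = \frac{4 w^{3}}{3} - w^{2} + \frac{4 w}{3}; substituting u = h(w) collapses the integral.
Check: d/dw[\frac{4 \sin{\left(\frac{4 w^{3}}{3} - w^{2} + \frac{4 w}{3} \right)}}{3}] = \frac{16 w^{2} \cos{\left(\frac{4 w^{3}}{3} - w^{2} + \frac{4 w}{3} \right)}}{3} - \frac{8 w \cos{\left(\frac{4 w^{3}}{3} - w^{2} + \frac{4 w}{3} \right)}}{3} + \frac{16 \cos{\left(\frac{4 w^{3}}{3} - w^{2} + \frac{4 w}{3} \right)}}{9}, which equals f(w).

An antiderivative is F(w) = \frac{4 \sin{\left(\frac{4 w^{3}}{3} - w^{2} + \frac{4 w}{3} \right)}}{3}.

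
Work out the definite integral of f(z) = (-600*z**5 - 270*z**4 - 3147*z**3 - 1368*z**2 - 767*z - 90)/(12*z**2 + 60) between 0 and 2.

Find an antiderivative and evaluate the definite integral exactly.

Recover f(z) by differentiating a candidate F(z); any mismatch rules it out.
F(z) = -2*(-5*z**2/2 - 3*z/4 - 1/2)**2 - 4*log(z**2 + 5)/3 is an antiderivative of f.
Check: d/dz[-2*(-5*z**2/2 - 3*z/4 - 1/2)**2 - 4*log(z**2 + 5)/3] = (-600*z**5 - 270*z**4 - 3147*z**3 - 1368*z**2 - 767*z - 90)/(12*z**2 + 60) = f(z).
F(2) = -288 - 4*log(9)/3; F(0) = -4*log(5)/3 - 1/2.
Integral = F(2) - F(0) = -575/2 - 4*log(9)/3 + 4*log(5)/3.

Antiderivative: F(z) = -2*(-5*z**2/2 - 3*z/4 - 1/2)**2 - 4*log(z**2 + 5)/3; value = -575/2 - 4*log(9)/3 + 4*log(5)/3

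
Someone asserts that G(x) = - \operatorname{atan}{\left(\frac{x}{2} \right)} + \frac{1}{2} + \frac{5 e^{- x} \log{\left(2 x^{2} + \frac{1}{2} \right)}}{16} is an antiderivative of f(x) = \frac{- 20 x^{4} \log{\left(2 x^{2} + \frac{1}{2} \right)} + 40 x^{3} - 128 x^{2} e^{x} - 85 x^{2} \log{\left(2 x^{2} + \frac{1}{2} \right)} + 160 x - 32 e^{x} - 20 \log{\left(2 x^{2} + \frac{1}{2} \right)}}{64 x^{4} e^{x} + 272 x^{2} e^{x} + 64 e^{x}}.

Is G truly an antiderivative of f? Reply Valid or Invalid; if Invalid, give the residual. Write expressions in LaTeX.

d/dx[G] = \frac{- 20 x^{4} \log{\left(2 x^{2} + \frac{1}{2} \right)} + 40 x^{3} - 128 x^{2} e^{x} - 85 x^{2} \log{\left(2 x^{2} + \frac{1}{2} \right)} + 160 x - 32 e^{x} - 20 \log{\left(2 x^{2} + \frac{1}{2} \right)}}{64 x^{4} e^{x} + 272 x^{2} e^{x} + 64 e^{x}}
This equals f(x) exactly, so the claim holds.

Valid. The derivative of G reproduces f.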